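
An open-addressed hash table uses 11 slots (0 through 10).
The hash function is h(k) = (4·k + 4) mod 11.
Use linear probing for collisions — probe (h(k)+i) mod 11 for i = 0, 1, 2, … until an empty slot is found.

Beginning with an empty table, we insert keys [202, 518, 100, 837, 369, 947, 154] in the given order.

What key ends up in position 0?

837

202 hashes to 9; slot 9 is free -> place at 9.
518 hashes to 8; slot 8 is free -> place at 8.
100 hashes to 8; 8,9 taken -> place at 10.
837 hashes to 8; 8,9,10 taken -> place at 0.
369 hashes to 6; slot 6 is free -> place at 6.
947 hashes to 8; 8,9,10,0 taken -> place at 1.
154 hashes to 4; slot 4 is free -> place at 4.
Table: [837, 947, —, —, 154, —, 369, —, 518, 202, 100]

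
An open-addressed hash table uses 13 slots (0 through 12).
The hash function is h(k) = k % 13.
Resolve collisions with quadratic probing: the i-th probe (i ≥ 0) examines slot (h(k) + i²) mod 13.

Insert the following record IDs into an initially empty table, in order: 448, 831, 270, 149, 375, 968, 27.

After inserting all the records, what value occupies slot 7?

448: h=6 -> slot 6
831: h=12 -> slot 12
270: h=10 -> slot 10
149: h=6, probe 6,7 -> slot 7
375: h=11 -> slot 11
968: h=6, probe 6,7,10,2 -> slot 2
27: h=1 -> slot 1
Table: [_, 27, 968, _, _, _, 448, 149, _, _, 270, 375, 831]

149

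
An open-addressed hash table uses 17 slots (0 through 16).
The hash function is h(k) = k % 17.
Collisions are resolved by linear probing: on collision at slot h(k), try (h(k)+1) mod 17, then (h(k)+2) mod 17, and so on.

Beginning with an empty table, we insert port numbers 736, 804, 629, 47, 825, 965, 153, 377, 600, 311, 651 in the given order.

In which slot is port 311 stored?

736 hashes to 5; slot 5 is free → place at 5.
804 hashes to 5; 5 taken → place at 6.
629 hashes to 0; slot 0 is free → place at 0.
47 hashes to 13; slot 13 is free → place at 13.
825 hashes to 9; slot 9 is free → place at 9.
965 hashes to 13; 13 taken → place at 14.
153 hashes to 0; 0 taken → place at 1.
377 hashes to 3; slot 3 is free → place at 3.
600 hashes to 5; 5,6 taken → place at 7.
311 hashes to 5; 5,6,7 taken → place at 8.
651 hashes to 5; 5,6,7,8,9 taken → place at 10.
Table: [629, 153, _, 377, _, 736, 804, 600, 311, 825, 651, _, _, 47, 965, _, _]

8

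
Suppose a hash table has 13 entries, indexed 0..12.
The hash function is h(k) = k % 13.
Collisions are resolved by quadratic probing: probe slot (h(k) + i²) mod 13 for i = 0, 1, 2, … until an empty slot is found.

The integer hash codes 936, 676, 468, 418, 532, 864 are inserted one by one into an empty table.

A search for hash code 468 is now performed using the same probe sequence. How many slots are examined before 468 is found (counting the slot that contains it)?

3

936: h=0 → slot 0
676: h=0, probe 0,1 → slot 1
468: h=0, probe 0,1,4 → slot 4
418: h=2 → slot 2
532: h=12 → slot 12
864: h=6 → slot 6
Table: [936, 676, 418, -, 468, -, 864, -, -, -, -, -, 532]
Lookup 468: h=0, probe 0,1,4 → found at 4.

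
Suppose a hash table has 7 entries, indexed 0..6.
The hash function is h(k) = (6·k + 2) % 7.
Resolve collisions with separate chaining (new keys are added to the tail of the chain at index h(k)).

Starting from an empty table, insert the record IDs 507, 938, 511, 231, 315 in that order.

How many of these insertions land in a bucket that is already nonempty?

3

507 -> bucket 6
938 -> bucket 2
511 -> bucket 2 (collision)
231 -> bucket 2 (collision)
315 -> bucket 2 (collision)
Final buckets:
0: .
1: .
2: 938 -> 511 -> 231 -> 315
3: .
4: .
5: .
6: 507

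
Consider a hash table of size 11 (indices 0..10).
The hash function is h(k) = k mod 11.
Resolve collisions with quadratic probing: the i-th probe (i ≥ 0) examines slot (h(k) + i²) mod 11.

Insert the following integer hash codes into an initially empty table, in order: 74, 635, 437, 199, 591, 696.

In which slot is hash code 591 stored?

6

74 hashes to 8; slot 8 is free → place at 8.
635 hashes to 8; 8 taken → place at 9.
437 hashes to 8; 8,9 taken → place at 1.
199 hashes to 1; 1 taken → place at 2.
591 hashes to 8; 8,9,1 taken → place at 6.
696 hashes to 3; slot 3 is free → place at 3.
Table: [., 437, 199, 696, ., ., 591, ., 74, 635, .]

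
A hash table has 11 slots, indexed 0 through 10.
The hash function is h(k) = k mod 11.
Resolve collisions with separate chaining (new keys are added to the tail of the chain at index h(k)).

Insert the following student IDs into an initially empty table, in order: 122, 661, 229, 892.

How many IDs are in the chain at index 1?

3

Insert 122: h=1, bucket 1 empty → new chain.
Insert 661: h=1, bucket 1 nonempty → append to chain.
Insert 229: h=9, bucket 9 empty → new chain.
Insert 892: h=1, bucket 1 nonempty → append to chain.
Final buckets:
0: -
1: 122 -> 661 -> 892
2: -
3: -
4: -
5: -
6: -
7: -
8: -
9: 229
10: -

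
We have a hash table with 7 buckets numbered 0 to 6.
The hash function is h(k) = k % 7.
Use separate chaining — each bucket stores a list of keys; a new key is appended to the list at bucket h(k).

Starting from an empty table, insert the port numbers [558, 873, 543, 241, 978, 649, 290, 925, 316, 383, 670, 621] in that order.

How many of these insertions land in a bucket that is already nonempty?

Insert 558: h=5, bucket 5 empty → new chain.
Insert 873: h=5, bucket 5 nonempty → append to chain.
Insert 543: h=4, bucket 4 empty → new chain.
Insert 241: h=3, bucket 3 empty → new chain.
Insert 978: h=5, bucket 5 nonempty → append to chain.
Insert 649: h=5, bucket 5 nonempty → append to chain.
Insert 290: h=3, bucket 3 nonempty → append to chain.
Insert 925: h=1, bucket 1 empty → new chain.
Insert 316: h=1, bucket 1 nonempty → append to chain.
Insert 383: h=5, bucket 5 nonempty → append to chain.
Insert 670: h=5, bucket 5 nonempty → append to chain.
Insert 621: h=5, bucket 5 nonempty → append to chain.
Final buckets:
0: ∅
1: 925 -> 316
2: ∅
3: 241 -> 290
4: 543
5: 558 -> 873 -> 978 -> 649 -> 383 -> 670 -> 621
6: ∅

8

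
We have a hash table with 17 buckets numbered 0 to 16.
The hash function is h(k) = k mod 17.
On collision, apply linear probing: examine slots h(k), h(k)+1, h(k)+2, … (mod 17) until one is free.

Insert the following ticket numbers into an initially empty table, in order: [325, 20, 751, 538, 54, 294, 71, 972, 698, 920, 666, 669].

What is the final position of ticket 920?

325 hashes to 2; slot 2 is free => place at 2.
20 hashes to 3; slot 3 is free => place at 3.
751 hashes to 3; 3 taken => place at 4.
538 hashes to 11; slot 11 is free => place at 11.
54 hashes to 3; 3,4 taken => place at 5.
294 hashes to 5; 5 taken => place at 6.
71 hashes to 3; 3,4,5,6 taken => place at 7.
972 hashes to 3; 3,4,5,6,7 taken => place at 8.
698 hashes to 1; slot 1 is free => place at 1.
920 hashes to 2; 2,3,4,5,6,7,8 taken => place at 9.
666 hashes to 3; 3,4,5,6,7,8,9 taken => place at 10.
669 hashes to 6; 6,7,8,9,10,11 taken => place at 12.
Table: [—, 698, 325, 20, 751, 54, 294, 71, 972, 920, 666, 538, 669, —, —, —, —]

9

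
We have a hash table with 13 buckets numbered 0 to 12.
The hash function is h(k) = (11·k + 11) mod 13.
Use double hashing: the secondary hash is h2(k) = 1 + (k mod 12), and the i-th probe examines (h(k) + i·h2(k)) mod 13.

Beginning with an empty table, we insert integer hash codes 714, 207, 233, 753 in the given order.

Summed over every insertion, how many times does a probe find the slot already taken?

3

714 hashes to 0; slot 0 is free -> place at 0.
207 hashes to 0, h2=4; 0 taken -> place at 4.
233 hashes to 0, h2=6; 0 taken -> place at 6.
753 hashes to 0, h2=10; 0 taken -> place at 10.
Table: [714, ., ., ., 207, ., 233, ., ., ., 753, ., .]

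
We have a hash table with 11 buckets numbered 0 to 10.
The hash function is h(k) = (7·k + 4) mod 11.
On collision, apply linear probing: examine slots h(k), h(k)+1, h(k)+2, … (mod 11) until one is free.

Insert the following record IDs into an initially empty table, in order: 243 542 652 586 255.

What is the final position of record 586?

5

Insert 243: h=0, slot 0 empty -> index 0.
Insert 542: h=3, slot 3 empty -> index 3.
Insert 652: h=3, slot 3 occupied -> index 4.
Insert 586: h=3, slots 3,4 occupied -> index 5.
Insert 255: h=7, slot 7 empty -> index 7.
Table: [243, _, _, 542, 652, 586, _, 255, _, _, _]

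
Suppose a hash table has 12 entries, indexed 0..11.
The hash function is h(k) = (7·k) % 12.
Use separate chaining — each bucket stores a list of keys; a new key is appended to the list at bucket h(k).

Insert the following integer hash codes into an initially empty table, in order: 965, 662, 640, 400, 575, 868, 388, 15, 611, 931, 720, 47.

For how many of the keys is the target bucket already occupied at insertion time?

965 → bucket 11
662 → bucket 2
640 → bucket 4
400 → bucket 4 (collision)
575 → bucket 5
868 → bucket 4 (collision)
388 → bucket 4 (collision)
15 → bucket 9
611 → bucket 5 (collision)
931 → bucket 1
720 → bucket 0
47 → bucket 5 (collision)
Final buckets:
0: 720
1: 931
2: 662
3: _
4: 640 -> 400 -> 868 -> 388
5: 575 -> 611 -> 47
6: _
7: _
8: _
9: 15
10: _
11: 965

5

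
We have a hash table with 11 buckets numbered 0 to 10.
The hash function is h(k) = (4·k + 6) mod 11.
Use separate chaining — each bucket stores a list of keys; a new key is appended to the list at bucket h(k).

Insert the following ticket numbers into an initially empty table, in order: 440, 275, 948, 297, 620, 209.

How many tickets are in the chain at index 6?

440 → bucket 6
275 → bucket 6 (collision)
948 → bucket 3
297 → bucket 6 (collision)
620 → bucket 0
209 → bucket 6 (collision)
Final buckets:
0: 620
1: _
2: _
3: 948
4: _
5: _
6: 440 -> 275 -> 297 -> 209
7: _
8: _
9: _
10: _

4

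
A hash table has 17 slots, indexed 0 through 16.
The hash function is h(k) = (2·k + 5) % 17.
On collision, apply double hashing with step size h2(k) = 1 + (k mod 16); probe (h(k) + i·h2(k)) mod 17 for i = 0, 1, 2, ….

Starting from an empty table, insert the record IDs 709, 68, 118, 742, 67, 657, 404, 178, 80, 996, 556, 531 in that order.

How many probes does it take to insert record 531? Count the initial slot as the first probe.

709 hashes to 12; slot 12 is free -> place at 12.
68 hashes to 5; slot 5 is free -> place at 5.
118 hashes to 3; slot 3 is free -> place at 3.
742 hashes to 10; slot 10 is free -> place at 10.
67 hashes to 3, h2=4; 3 taken -> place at 7.
657 hashes to 10, h2=2; 10,12 taken -> place at 14.
404 hashes to 14, h2=5; 14 taken -> place at 2.
178 hashes to 4; slot 4 is free -> place at 4.
80 hashes to 12, h2=1; 12 taken -> place at 13.
996 hashes to 8; slot 8 is free -> place at 8.
556 hashes to 12, h2=13; 12,8,4 taken -> place at 0.
531 hashes to 13, h2=4; 13,0,4,8,12 taken -> place at 16.
Table: [556, _, 404, 118, 178, 68, _, 67, 996, _, 742, _, 709, 80, 657, _, 531]

6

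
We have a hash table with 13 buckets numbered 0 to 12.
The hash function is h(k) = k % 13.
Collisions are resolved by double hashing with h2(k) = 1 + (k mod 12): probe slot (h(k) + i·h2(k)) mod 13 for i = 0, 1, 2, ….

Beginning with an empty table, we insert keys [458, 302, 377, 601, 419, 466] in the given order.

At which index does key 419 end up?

458 hashes to 3; slot 3 is free => place at 3.
302 hashes to 3, h2=3; 3 taken => place at 6.
377 hashes to 0; slot 0 is free => place at 0.
601 hashes to 3, h2=2; 3 taken => place at 5.
419 hashes to 3, h2=12; 3 taken => place at 2.
466 hashes to 11; slot 11 is free => place at 11.
Table: [377, ., 419, 458, ., 601, 302, ., ., ., ., 466, .]

2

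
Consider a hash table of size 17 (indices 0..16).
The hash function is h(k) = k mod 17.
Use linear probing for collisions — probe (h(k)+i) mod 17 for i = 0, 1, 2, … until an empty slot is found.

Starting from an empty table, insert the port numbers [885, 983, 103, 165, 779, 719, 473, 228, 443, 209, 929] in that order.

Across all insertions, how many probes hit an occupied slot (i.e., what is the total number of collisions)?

Insert 885: h=1, slot 1 empty => index 1.
Insert 983: h=14, slot 14 empty => index 14.
Insert 103: h=1, slot 1 occupied => index 2.
Insert 165: h=12, slot 12 empty => index 12.
Insert 779: h=14, slot 14 occupied => index 15.
Insert 719: h=5, slot 5 empty => index 5.
Insert 473: h=14, slots 14,15 occupied => index 16.
Insert 228: h=7, slot 7 empty => index 7.
Insert 443: h=1, slots 1,2 occupied => index 3.
Insert 209: h=5, slot 5 occupied => index 6.
Insert 929: h=11, slot 11 empty => index 11.
Table: [∅, 885, 103, 443, ∅, 719, 209, 228, ∅, ∅, ∅, 929, 165, ∅, 983, 779, 473]

7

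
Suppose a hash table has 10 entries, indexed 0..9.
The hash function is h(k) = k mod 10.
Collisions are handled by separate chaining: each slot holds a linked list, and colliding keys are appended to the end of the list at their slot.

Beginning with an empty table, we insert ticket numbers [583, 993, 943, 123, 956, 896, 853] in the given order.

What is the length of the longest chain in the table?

Insert 583: h=3, bucket 3 empty → new chain.
Insert 993: h=3, bucket 3 nonempty → append to chain.
Insert 943: h=3, bucket 3 nonempty → append to chain.
Insert 123: h=3, bucket 3 nonempty → append to chain.
Insert 956: h=6, bucket 6 empty → new chain.
Insert 896: h=6, bucket 6 nonempty → append to chain.
Insert 853: h=3, bucket 3 nonempty → append to chain.
Final buckets:
0: _
1: _
2: _
3: 583 -> 993 -> 943 -> 123 -> 853
4: _
5: _
6: 956 -> 896
7: _
8: _
9: _

5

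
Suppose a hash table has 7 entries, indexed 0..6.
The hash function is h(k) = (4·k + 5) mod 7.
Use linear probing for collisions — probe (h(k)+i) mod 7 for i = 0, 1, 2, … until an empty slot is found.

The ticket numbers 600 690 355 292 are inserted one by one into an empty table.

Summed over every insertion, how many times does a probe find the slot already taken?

3

Insert 600: h=4, slot 4 empty => index 4.
Insert 690: h=0, slot 0 empty => index 0.
Insert 355: h=4, slot 4 occupied => index 5.
Insert 292: h=4, slots 4,5 occupied => index 6.
Table: [690, -, -, -, 600, 355, 292]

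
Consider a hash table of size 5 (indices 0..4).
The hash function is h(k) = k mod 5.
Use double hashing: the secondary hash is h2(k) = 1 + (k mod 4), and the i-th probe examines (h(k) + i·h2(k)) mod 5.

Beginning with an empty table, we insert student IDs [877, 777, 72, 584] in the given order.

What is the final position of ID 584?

877: h=2 -> slot 2
777: h=2, h2=2, probe 2,4 -> slot 4
72: h=2, h2=1, probe 2,3 -> slot 3
584: h=4, h2=1, probe 4,0 -> slot 0
Table: [584, ., 877, 72, 777]

0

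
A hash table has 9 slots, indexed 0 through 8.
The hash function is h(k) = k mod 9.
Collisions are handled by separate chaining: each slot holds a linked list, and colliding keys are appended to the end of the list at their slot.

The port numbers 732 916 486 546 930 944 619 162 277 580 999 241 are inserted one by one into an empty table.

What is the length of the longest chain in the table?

4

732 -> bucket 3
916 -> bucket 7
486 -> bucket 0
546 -> bucket 6
930 -> bucket 3 (collision)
944 -> bucket 8
619 -> bucket 7 (collision)
162 -> bucket 0 (collision)
277 -> bucket 7 (collision)
580 -> bucket 4
999 -> bucket 0 (collision)
241 -> bucket 7 (collision)
Final buckets:
0: 486 -> 162 -> 999
1: —
2: —
3: 732 -> 930
4: 580
5: —
6: 546
7: 916 -> 619 -> 277 -> 241
8: 944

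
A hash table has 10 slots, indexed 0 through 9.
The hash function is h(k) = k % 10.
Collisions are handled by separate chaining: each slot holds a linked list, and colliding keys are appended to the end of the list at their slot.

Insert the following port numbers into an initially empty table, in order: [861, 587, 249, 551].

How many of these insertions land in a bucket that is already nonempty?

861 -> bucket 1
587 -> bucket 7
249 -> bucket 9
551 -> bucket 1 (collision)
Final buckets:
0: -
1: 861 -> 551
2: -
3: -
4: -
5: -
6: -
7: 587
8: -
9: 249

1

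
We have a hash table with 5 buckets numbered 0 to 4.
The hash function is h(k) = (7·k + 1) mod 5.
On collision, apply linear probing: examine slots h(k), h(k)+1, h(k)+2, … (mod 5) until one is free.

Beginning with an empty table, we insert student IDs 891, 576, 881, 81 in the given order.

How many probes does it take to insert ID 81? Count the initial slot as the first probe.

4

891: h=3 => slot 3
576: h=3, probe 3,4 => slot 4
881: h=3, probe 3,4,0 => slot 0
81: h=3, probe 3,4,0,1 => slot 1
Table: [881, 81, ∅, 891, 576]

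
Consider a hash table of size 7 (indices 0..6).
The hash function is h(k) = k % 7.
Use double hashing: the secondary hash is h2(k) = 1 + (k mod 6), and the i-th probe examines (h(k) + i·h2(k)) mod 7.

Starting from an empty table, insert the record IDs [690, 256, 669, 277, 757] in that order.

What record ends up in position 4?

690

690 hashes to 4; slot 4 is free => place at 4.
256 hashes to 4, h2=5; 4 taken => place at 2.
669 hashes to 4, h2=4; 4 taken => place at 1.
277 hashes to 4, h2=2; 4 taken => place at 6.
757 hashes to 1, h2=2; 1 taken => place at 3.
Table: [—, 669, 256, 757, 690, —, 277]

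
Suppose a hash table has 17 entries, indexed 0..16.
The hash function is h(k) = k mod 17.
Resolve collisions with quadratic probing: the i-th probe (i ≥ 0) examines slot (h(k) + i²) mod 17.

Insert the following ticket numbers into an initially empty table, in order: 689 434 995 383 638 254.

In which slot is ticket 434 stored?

10

Insert 689: h=9, slot 9 empty → index 9.
Insert 434: h=9, slot 9 occupied → index 10.
Insert 995: h=9, slots 9,10 occupied → index 13.
Insert 383: h=9, slots 9,10,13 occupied → index 1.
Insert 638: h=9, slots 9,10,13,1 occupied → index 8.
Insert 254: h=16, slot 16 empty → index 16.
Table: [., 383, ., ., ., ., ., ., 638, 689, 434, ., ., 995, ., ., 254]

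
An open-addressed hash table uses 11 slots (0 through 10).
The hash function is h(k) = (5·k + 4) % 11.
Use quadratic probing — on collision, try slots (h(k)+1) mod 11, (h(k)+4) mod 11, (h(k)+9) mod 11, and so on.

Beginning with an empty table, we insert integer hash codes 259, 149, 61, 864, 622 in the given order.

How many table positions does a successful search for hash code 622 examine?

259: h=1 -> slot 1
149: h=1, probe 1,2 -> slot 2
61: h=1, probe 1,2,5 -> slot 5
864: h=1, probe 1,2,5,10 -> slot 10
622: h=1, probe 1,2,5,10,6 -> slot 6
Table: [_, 259, 149, _, _, 61, 622, _, _, _, 864]
Lookup 622: h=1, probe 1,2,5,10,6 → found at 6.

5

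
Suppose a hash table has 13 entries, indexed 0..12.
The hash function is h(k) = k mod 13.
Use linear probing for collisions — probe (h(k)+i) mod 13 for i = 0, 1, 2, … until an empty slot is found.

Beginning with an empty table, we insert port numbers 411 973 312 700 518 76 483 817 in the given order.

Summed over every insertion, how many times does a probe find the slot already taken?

15

Insert 411: h=8, slot 8 empty -> index 8.
Insert 973: h=11, slot 11 empty -> index 11.
Insert 312: h=0, slot 0 empty -> index 0.
Insert 700: h=11, slot 11 occupied -> index 12.
Insert 518: h=11, slots 11,12,0 occupied -> index 1.
Insert 76: h=11, slots 11,12,0,1 occupied -> index 2.
Insert 483: h=2, slot 2 occupied -> index 3.
Insert 817: h=11, slots 11,12,0,1,2,3 occupied -> index 4.
Table: [312, 518, 76, 483, 817, -, -, -, 411, -, -, 973, 700]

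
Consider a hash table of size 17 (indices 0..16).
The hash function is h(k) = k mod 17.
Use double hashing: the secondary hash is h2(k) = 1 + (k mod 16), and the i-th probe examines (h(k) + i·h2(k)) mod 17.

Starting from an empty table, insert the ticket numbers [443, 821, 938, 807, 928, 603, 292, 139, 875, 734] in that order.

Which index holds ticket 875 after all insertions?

12

443 hashes to 1; slot 1 is free => place at 1.
821 hashes to 5; slot 5 is free => place at 5.
938 hashes to 3; slot 3 is free => place at 3.
807 hashes to 8; slot 8 is free => place at 8.
928 hashes to 10; slot 10 is free => place at 10.
603 hashes to 8, h2=12; 8,3 taken => place at 15.
292 hashes to 3, h2=5; 3,8 taken => place at 13.
139 hashes to 3, h2=12; 3,15,10,5 taken => place at 0.
875 hashes to 8, h2=12; 8,3,15,10,5,0 taken => place at 12.
734 hashes to 3, h2=15; 3,1 taken => place at 16.
Table: [139, 443, ∅, 938, ∅, 821, ∅, ∅, 807, ∅, 928, ∅, 875, 292, ∅, 603, 734]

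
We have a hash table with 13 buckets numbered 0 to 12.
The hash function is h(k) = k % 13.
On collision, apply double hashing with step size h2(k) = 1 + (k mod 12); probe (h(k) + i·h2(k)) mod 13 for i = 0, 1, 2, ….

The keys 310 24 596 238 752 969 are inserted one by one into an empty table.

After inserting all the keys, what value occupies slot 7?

596

310 hashes to 11; slot 11 is free => place at 11.
24 hashes to 11, h2=1; 11 taken => place at 12.
596 hashes to 11, h2=9; 11 taken => place at 7.
238 hashes to 4; slot 4 is free => place at 4.
752 hashes to 11, h2=9; 11,7 taken => place at 3.
969 hashes to 7, h2=10; 7,4 taken => place at 1.
Table: [∅, 969, ∅, 752, 238, ∅, ∅, 596, ∅, ∅, ∅, 310, 24]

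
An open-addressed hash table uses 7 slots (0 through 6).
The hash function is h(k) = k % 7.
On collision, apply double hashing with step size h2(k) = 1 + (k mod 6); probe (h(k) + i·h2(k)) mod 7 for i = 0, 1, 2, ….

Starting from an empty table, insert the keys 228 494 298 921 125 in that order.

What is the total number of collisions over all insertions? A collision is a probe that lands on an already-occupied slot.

3

228: h=4 -> slot 4
494: h=4, h2=3, probe 4,0 -> slot 0
298: h=4, h2=5, probe 4,2 -> slot 2
921: h=4, h2=4, probe 4,1 -> slot 1
125: h=6 -> slot 6
Table: [494, 921, 298, —, 228, —, 125]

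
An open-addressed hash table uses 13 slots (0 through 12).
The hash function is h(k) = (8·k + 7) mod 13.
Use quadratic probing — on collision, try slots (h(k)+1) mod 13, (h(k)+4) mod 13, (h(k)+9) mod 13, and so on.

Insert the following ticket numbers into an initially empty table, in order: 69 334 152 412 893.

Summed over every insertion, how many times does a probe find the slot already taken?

6

69 hashes to 0; slot 0 is free -> place at 0.
334 hashes to 1; slot 1 is free -> place at 1.
152 hashes to 1; 1 taken -> place at 2.
412 hashes to 1; 1,2 taken -> place at 5.
893 hashes to 1; 1,2,5 taken -> place at 10.
Table: [69, 334, 152, —, —, 412, —, —, —, —, 893, —, —]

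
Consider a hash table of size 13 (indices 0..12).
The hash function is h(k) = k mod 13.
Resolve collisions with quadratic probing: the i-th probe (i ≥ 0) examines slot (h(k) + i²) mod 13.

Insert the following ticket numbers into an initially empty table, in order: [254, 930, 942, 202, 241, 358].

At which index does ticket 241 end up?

Insert 254: h=7, slot 7 empty => index 7.
Insert 930: h=7, slot 7 occupied => index 8.
Insert 942: h=6, slot 6 empty => index 6.
Insert 202: h=7, slots 7,8 occupied => index 11.
Insert 241: h=7, slots 7,8,11 occupied => index 3.
Insert 358: h=7, slots 7,8,11,3 occupied => index 10.
Table: [∅, ∅, ∅, 241, ∅, ∅, 942, 254, 930, ∅, 358, 202, ∅]

3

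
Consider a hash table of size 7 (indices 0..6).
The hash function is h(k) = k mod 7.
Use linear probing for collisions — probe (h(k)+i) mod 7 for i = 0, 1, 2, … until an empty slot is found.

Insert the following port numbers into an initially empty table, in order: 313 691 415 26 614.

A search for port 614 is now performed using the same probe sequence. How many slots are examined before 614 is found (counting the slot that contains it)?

313 hashes to 5; slot 5 is free => place at 5.
691 hashes to 5; 5 taken => place at 6.
415 hashes to 2; slot 2 is free => place at 2.
26 hashes to 5; 5,6 taken => place at 0.
614 hashes to 5; 5,6,0 taken => place at 1.
Table: [26, 614, 415, ., ., 313, 691]
Lookup 614: h=5, probe 5,6,0,1 → found at 1.

4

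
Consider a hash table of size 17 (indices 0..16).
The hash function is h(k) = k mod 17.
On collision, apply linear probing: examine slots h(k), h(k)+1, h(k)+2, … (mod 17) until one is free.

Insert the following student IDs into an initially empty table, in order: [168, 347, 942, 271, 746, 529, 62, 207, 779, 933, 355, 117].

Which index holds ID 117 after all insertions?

Insert 168: h=15, slot 15 empty → index 15.
Insert 347: h=7, slot 7 empty → index 7.
Insert 942: h=7, slot 7 occupied → index 8.
Insert 271: h=16, slot 16 empty → index 16.
Insert 746: h=15, slots 15,16 occupied → index 0.
Insert 529: h=2, slot 2 empty → index 2.
Insert 62: h=11, slot 11 empty → index 11.
Insert 207: h=3, slot 3 empty → index 3.
Insert 779: h=14, slot 14 empty → index 14.
Insert 933: h=15, slots 15,16,0 occupied → index 1.
Insert 355: h=15, slots 15,16,0,1,2,3 occupied → index 4.
Insert 117: h=15, slots 15,16,0,1,2,3,4 occupied → index 5.
Table: [746, 933, 529, 207, 355, 117, -, 347, 942, -, -, 62, -, -, 779, 168, 271]

5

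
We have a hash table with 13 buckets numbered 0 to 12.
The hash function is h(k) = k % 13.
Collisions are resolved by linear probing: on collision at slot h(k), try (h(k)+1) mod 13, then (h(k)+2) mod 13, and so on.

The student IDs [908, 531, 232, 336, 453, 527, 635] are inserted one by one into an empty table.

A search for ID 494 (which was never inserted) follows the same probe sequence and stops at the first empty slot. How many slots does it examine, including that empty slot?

Insert 908: h=11, slot 11 empty => index 11.
Insert 531: h=11, slot 11 occupied => index 12.
Insert 232: h=11, slots 11,12 occupied => index 0.
Insert 336: h=11, slots 11,12,0 occupied => index 1.
Insert 453: h=11, slots 11,12,0,1 occupied => index 2.
Insert 527: h=7, slot 7 empty => index 7.
Insert 635: h=11, slots 11,12,0,1,2 occupied => index 3.
Table: [232, 336, 453, 635, ., ., ., 527, ., ., ., 908, 531]
Lookup 494: h=0, probe 0,1,2,3,4 → slot 4 empty, not found.

5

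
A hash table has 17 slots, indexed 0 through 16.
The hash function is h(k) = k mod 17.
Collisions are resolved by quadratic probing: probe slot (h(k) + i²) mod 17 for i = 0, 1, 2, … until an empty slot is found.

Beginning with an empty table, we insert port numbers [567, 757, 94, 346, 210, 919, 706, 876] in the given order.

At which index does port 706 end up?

567: h=6 => slot 6
757: h=9 => slot 9
94: h=9, probe 9,10 => slot 10
346: h=6, probe 6,7 => slot 7
210: h=6, probe 6,7,10,15 => slot 15
919: h=1 => slot 1
706: h=9, probe 9,10,13 => slot 13
876: h=9, probe 9,10,13,1,8 => slot 8
Table: [_, 919, _, _, _, _, 567, 346, 876, 757, 94, _, _, 706, _, 210, _]

13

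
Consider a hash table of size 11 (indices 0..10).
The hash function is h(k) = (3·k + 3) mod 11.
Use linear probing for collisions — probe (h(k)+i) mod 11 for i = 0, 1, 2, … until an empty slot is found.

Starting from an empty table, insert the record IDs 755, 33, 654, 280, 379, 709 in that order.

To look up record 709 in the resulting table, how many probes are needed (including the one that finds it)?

4

755 hashes to 2; slot 2 is free -> place at 2.
33 hashes to 3; slot 3 is free -> place at 3.
654 hashes to 7; slot 7 is free -> place at 7.
280 hashes to 7; 7 taken -> place at 8.
379 hashes to 7; 7,8 taken -> place at 9.
709 hashes to 7; 7,8,9 taken -> place at 10.
Table: [-, -, 755, 33, -, -, -, 654, 280, 379, 709]
Lookup 709: h=7, probe 7,8,9,10 → found at 10.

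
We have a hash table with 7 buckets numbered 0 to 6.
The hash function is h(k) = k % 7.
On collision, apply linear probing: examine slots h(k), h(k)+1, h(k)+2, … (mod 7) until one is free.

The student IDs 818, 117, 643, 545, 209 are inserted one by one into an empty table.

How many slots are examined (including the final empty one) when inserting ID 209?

818 hashes to 6; slot 6 is free → place at 6.
117 hashes to 5; slot 5 is free → place at 5.
643 hashes to 6; 6 taken → place at 0.
545 hashes to 6; 6,0 taken → place at 1.
209 hashes to 6; 6,0,1 taken → place at 2.
Table: [643, 545, 209, -, -, 117, 818]

4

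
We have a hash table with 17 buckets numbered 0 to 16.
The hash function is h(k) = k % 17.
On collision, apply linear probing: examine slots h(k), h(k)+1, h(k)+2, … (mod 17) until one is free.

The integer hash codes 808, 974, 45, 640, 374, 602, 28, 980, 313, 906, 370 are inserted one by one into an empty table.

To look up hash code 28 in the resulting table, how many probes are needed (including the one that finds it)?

Insert 808: h=9, slot 9 empty => index 9.
Insert 974: h=5, slot 5 empty => index 5.
Insert 45: h=11, slot 11 empty => index 11.
Insert 640: h=11, slot 11 occupied => index 12.
Insert 374: h=0, slot 0 empty => index 0.
Insert 602: h=7, slot 7 empty => index 7.
Insert 28: h=11, slots 11,12 occupied => index 13.
Insert 980: h=11, slots 11,12,13 occupied => index 14.
Insert 313: h=7, slot 7 occupied => index 8.
Insert 906: h=5, slot 5 occupied => index 6.
Insert 370: h=13, slots 13,14 occupied => index 15.
Table: [374, —, —, —, —, 974, 906, 602, 313, 808, —, 45, 640, 28, 980, 370, —]
Lookup 28: h=11, probe 11,12,13 → found at 13.

3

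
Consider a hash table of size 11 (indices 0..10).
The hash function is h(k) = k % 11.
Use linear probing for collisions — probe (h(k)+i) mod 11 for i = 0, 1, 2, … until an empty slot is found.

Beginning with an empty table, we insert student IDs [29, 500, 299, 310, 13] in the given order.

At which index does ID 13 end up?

29 hashes to 7; slot 7 is free → place at 7.
500 hashes to 5; slot 5 is free → place at 5.
299 hashes to 2; slot 2 is free → place at 2.
310 hashes to 2; 2 taken → place at 3.
13 hashes to 2; 2,3 taken → place at 4.
Table: [-, -, 299, 310, 13, 500, -, 29, -, -, -]

4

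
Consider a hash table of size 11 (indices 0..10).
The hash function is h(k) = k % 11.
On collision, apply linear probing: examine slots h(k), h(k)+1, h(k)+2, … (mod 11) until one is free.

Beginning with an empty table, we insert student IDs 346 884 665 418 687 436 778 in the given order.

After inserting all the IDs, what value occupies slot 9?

778

346 hashes to 5; slot 5 is free → place at 5.
884 hashes to 4; slot 4 is free → place at 4.
665 hashes to 5; 5 taken → place at 6.
418 hashes to 0; slot 0 is free → place at 0.
687 hashes to 5; 5,6 taken → place at 7.
436 hashes to 7; 7 taken → place at 8.
778 hashes to 8; 8 taken → place at 9.
Table: [418, ∅, ∅, ∅, 884, 346, 665, 687, 436, 778, ∅]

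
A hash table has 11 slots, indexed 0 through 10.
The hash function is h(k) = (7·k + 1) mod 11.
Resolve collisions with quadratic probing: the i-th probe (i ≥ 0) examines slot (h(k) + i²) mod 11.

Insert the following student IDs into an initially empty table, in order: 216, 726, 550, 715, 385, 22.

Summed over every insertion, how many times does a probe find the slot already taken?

11

216: h=6 => slot 6
726: h=1 => slot 1
550: h=1, probe 1,2 => slot 2
715: h=1, probe 1,2,5 => slot 5
385: h=1, probe 1,2,5,10 => slot 10
22: h=1, probe 1,2,5,10,6,4 => slot 4
Table: [., 726, 550, ., 22, 715, 216, ., ., ., 385]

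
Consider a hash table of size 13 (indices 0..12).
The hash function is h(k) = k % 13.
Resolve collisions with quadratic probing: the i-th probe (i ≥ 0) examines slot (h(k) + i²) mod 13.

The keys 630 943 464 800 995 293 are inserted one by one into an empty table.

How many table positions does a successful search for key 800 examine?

630 hashes to 6; slot 6 is free → place at 6.
943 hashes to 7; slot 7 is free → place at 7.
464 hashes to 9; slot 9 is free → place at 9.
800 hashes to 7; 7 taken → place at 8.
995 hashes to 7; 7,8 taken → place at 11.
293 hashes to 7; 7,8,11 taken → place at 3.
Table: [∅, ∅, ∅, 293, ∅, ∅, 630, 943, 800, 464, ∅, 995, ∅]
Lookup 800: h=7, probe 7,8 → found at 8.

2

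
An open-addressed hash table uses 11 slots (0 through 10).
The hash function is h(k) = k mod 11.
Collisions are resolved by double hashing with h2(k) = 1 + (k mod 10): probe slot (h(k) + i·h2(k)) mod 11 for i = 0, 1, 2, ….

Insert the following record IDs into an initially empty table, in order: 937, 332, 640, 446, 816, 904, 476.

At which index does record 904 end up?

937: h=2 → slot 2
332: h=2, h2=3, probe 2,5 → slot 5
640: h=2, h2=1, probe 2,3 → slot 3
446: h=6 → slot 6
816: h=2, h2=7, probe 2,9 → slot 9
904: h=2, h2=5, probe 2,7 → slot 7
476: h=3, h2=7, probe 3,10 → slot 10
Table: [—, —, 937, 640, —, 332, 446, 904, —, 816, 476]

7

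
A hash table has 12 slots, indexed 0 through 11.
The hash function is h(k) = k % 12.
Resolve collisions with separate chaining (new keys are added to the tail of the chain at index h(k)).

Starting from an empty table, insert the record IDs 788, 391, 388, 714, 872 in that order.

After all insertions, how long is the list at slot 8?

2

788 -> bucket 8
391 -> bucket 7
388 -> bucket 4
714 -> bucket 6
872 -> bucket 8 (collision)
Final buckets:
0: -
1: -
2: -
3: -
4: 388
5: -
6: 714
7: 391
8: 788 -> 872
9: -
10: -
11: -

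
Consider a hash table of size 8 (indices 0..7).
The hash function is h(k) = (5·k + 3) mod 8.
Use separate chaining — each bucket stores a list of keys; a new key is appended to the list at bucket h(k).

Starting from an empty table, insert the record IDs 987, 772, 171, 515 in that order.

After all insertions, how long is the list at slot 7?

1

987 -> bucket 2
772 -> bucket 7
171 -> bucket 2 (collision)
515 -> bucket 2 (collision)
Final buckets:
0: —
1: —
2: 987 -> 171 -> 515
3: —
4: —
5: —
6: —
7: 772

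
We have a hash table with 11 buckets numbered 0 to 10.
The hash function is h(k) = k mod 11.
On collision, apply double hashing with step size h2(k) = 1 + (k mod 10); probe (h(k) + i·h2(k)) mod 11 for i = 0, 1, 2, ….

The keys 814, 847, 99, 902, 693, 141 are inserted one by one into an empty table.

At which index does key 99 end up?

814 hashes to 0; slot 0 is free => place at 0.
847 hashes to 0, h2=8; 0 taken => place at 8.
99 hashes to 0, h2=10; 0 taken => place at 10.
902 hashes to 0, h2=3; 0 taken => place at 3.
693 hashes to 0, h2=4; 0 taken => place at 4.
141 hashes to 9; slot 9 is free => place at 9.
Table: [814, -, -, 902, 693, -, -, -, 847, 141, 99]

10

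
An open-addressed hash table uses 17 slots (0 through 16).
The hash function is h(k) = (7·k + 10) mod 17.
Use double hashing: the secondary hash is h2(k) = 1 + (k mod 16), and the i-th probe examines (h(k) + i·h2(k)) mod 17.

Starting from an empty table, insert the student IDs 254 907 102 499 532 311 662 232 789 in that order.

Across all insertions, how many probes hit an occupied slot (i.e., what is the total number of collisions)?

Insert 254: h=3, slot 3 empty → index 3.
Insert 907: h=1, slot 1 empty → index 1.
Insert 102: h=10, slot 10 empty → index 10.
Insert 499: h=1, h2=4, slot 1 occupied → index 5.
Insert 532: h=11, slot 11 empty → index 11.
Insert 311: h=11, h2=8, slot 11 occupied → index 2.
Insert 662: h=3, h2=7, slots 3,10 occupied → index 0.
Insert 232: h=2, h2=9, slots 2,11,3 occupied → index 12.
Insert 789: h=8, slot 8 empty → index 8.
Table: [662, 907, 311, 254, ., 499, ., ., 789, ., 102, 532, 232, ., ., ., .]

7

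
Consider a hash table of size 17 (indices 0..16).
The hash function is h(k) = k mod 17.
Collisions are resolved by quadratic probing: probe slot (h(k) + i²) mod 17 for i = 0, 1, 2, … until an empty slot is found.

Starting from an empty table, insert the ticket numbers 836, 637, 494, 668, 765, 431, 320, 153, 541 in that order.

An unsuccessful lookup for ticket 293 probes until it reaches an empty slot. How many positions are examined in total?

4

836 hashes to 3; slot 3 is free -> place at 3.
637 hashes to 8; slot 8 is free -> place at 8.
494 hashes to 1; slot 1 is free -> place at 1.
668 hashes to 5; slot 5 is free -> place at 5.
765 hashes to 0; slot 0 is free -> place at 0.
431 hashes to 6; slot 6 is free -> place at 6.
320 hashes to 14; slot 14 is free -> place at 14.
153 hashes to 0; 0,1 taken -> place at 4.
541 hashes to 14; 14 taken -> place at 15.
Table: [765, 494, -, 836, 153, 668, 431, -, 637, -, -, -, -, -, 320, 541, -]
Lookup 293: h=4, probe 4,5,8,13 → slot 13 empty, not found.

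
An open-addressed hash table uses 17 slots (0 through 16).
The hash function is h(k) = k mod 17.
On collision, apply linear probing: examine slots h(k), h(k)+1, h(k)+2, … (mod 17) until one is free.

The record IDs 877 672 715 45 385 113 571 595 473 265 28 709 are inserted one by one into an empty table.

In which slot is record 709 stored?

877: h=10 -> slot 10
672: h=9 -> slot 9
715: h=1 -> slot 1
45: h=11 -> slot 11
385: h=11, probe 11,12 -> slot 12
113: h=11, probe 11,12,13 -> slot 13
571: h=10, probe 10,11,12,13,14 -> slot 14
595: h=0 -> slot 0
473: h=14, probe 14,15 -> slot 15
265: h=10, probe 10,11,12,13,14,15,16 -> slot 16
28: h=11, probe 11,12,13,14,15,16,0,1,2 -> slot 2
709: h=12, probe 12,13,14,15,16,0,1,2,3 -> slot 3
Table: [595, 715, 28, 709, —, —, —, —, —, 672, 877, 45, 385, 113, 571, 473, 265]

3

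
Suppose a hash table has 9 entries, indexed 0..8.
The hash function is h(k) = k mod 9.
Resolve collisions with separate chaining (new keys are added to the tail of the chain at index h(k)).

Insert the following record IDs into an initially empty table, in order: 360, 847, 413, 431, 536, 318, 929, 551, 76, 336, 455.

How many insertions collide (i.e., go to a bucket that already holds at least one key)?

4

Insert 360: h=0, bucket 0 empty -> new chain.
Insert 847: h=1, bucket 1 empty -> new chain.
Insert 413: h=8, bucket 8 empty -> new chain.
Insert 431: h=8, bucket 8 nonempty -> append to chain.
Insert 536: h=5, bucket 5 empty -> new chain.
Insert 318: h=3, bucket 3 empty -> new chain.
Insert 929: h=2, bucket 2 empty -> new chain.
Insert 551: h=2, bucket 2 nonempty -> append to chain.
Insert 76: h=4, bucket 4 empty -> new chain.
Insert 336: h=3, bucket 3 nonempty -> append to chain.
Insert 455: h=5, bucket 5 nonempty -> append to chain.
Final buckets:
0: 360
1: 847
2: 929 -> 551
3: 318 -> 336
4: 76
5: 536 -> 455
6: ∅
7: ∅
8: 413 -> 431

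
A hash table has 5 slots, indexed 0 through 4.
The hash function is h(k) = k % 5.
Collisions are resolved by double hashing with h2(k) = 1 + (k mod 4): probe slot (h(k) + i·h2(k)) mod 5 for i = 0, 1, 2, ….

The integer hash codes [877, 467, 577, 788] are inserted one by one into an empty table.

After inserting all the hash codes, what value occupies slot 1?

467

877 hashes to 2; slot 2 is free -> place at 2.
467 hashes to 2, h2=4; 2 taken -> place at 1.
577 hashes to 2, h2=2; 2 taken -> place at 4.
788 hashes to 3; slot 3 is free -> place at 3.
Table: [., 467, 877, 788, 577]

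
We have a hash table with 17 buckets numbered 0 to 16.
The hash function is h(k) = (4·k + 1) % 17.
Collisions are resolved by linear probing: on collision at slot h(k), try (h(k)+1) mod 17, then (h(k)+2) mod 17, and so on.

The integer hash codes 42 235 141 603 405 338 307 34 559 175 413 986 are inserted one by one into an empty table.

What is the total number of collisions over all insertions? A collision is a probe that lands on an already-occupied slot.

42: h=16 => slot 16
235: h=6 => slot 6
141: h=4 => slot 4
603: h=16, probe 16,0 => slot 0
405: h=6, probe 6,7 => slot 7
338: h=10 => slot 10
307: h=5 => slot 5
34: h=1 => slot 1
559: h=10, probe 10,11 => slot 11
175: h=4, probe 4,5,6,7,8 => slot 8
413: h=4, probe 4,5,6,7,8,9 => slot 9
986: h=1, probe 1,2 => slot 2
Table: [603, 34, 986, —, 141, 307, 235, 405, 175, 413, 338, 559, —, —, —, —, 42]

13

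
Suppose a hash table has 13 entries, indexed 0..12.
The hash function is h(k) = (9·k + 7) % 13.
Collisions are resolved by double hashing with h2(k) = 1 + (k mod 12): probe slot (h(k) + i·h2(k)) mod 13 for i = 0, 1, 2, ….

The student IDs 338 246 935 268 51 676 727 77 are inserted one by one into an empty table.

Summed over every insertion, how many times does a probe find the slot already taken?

5

338 hashes to 7; slot 7 is free -> place at 7.
246 hashes to 11; slot 11 is free -> place at 11.
935 hashes to 11, h2=12; 11 taken -> place at 10.
268 hashes to 1; slot 1 is free -> place at 1.
51 hashes to 11, h2=4; 11 taken -> place at 2.
676 hashes to 7, h2=5; 7 taken -> place at 12.
727 hashes to 11, h2=8; 11 taken -> place at 6.
77 hashes to 11, h2=6; 11 taken -> place at 4.
Table: [_, 268, 51, _, 77, _, 727, 338, _, _, 935, 246, 676]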